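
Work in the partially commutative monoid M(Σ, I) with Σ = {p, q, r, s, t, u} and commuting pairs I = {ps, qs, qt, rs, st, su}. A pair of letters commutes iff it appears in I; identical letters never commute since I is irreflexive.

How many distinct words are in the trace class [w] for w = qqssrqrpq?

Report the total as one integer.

36

piece 0:q — minimal
piece 1:q rests on {0:q}
piece 2:s — minimal
piece 3:s rests on {2:s}
piece 4:r rests on {1:q}
piece 5:q rests on {4:r}
piece 6:r rests on {5:q}
piece 7:p rests on {6:r}
piece 8:q rests on {7:p}
minimal pieces: {0:q, 2:s}
ways to finish when only these pieces remain (= sum over removing one remaining piece with nothing left below it):
  1 left: {3}→1  {8}→1
  2 left: {2,3}→1  {3,8}→2  {7,8}→1
  3 left: {2,3,8}→3  {3,7,8}→3  {6,7,8}→1
  4 left: {2,3,7,8}→6  {3,6,7,8}→4  {5,6,7,8}→1
  5 left: {2,3,6,7,8}→10  {3,5,6,7,8}→5  {4,5,6,7,8}→1
  6 left: {1,4,5,6,7,8}→1  {2,3,5,6,7,8}→15  {3,4,5,6,7,8}→6
  7 left: {0,1,4,5,6,7,8}→1  {1,3,4,5,6,7,8}→7  {2,3,4,5,6,7,8}→21
  placing 0:q first → 28 extensions
  placing 2:s first → 8 extensions
total linear extensions = 36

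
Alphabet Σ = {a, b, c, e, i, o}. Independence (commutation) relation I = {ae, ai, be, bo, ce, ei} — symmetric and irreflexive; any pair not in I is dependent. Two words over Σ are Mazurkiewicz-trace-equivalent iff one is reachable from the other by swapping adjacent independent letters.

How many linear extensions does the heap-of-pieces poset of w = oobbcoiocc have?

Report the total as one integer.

drop 0:o onto floor
drop 1:o onto {0:o}
drop 2:b onto floor
drop 3:b onto {2:b}
drop 4:c onto {1:o, 3:b}
drop 5:o onto {4:c}
drop 6:i onto {5:o}
drop 7:o onto {6:i}
drop 8:c onto {7:o}
drop 9:c onto {8:c}
ground layer = {0:o, 2:b}
drop-orders for the pieces not yet dropped (sum over which currently-grounded one goes next):
  1 to go: {9} 1
  2 to go: {8,9} 1
  3 to go: {7,8,9} 1
  4 to go: {6,7,8,9} 1
  5 to go: {5,6,7,8,9} 1
  6 to go: {4,5,6,7,8,9} 1
  7 to go: {1,4,5,6,7,8,9} 1  {3,4,5,6,7,8,9} 1
  8 to go: {0,1,4,5,6,7,8,9} 1  {1,3,4,5,6,7,8,9} 2  {2,3,4,5,6,7,8,9} 1
  if 0:o drops first: 3 orders
  if 2:b drops first: 3 orders
heap linearizations: 6

6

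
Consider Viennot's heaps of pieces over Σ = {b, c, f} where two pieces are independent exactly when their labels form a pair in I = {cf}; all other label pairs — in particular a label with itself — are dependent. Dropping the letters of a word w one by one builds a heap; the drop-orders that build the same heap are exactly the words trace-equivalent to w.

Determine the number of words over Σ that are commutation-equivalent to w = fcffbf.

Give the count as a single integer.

4

drop 0:f onto floor
drop 1:c onto floor
drop 2:f onto {0:f}
drop 3:f onto {2:f}
drop 4:b onto {1:c, 3:f}
drop 5:f onto {4:b}
ground layer = {0:f, 1:c}
drop-orders for the pieces not yet dropped (sum over which currently-grounded one goes next):
  1 to go: {5} 1
  2 to go: {4,5} 1
  3 to go: {1,4,5} 1  {3,4,5} 1
  4 to go: {1,3,4,5} 2  {2,3,4,5} 1
  if 0:f drops first: 3 orders
  if 1:c drops first: 1 orders
heap linearizations: 4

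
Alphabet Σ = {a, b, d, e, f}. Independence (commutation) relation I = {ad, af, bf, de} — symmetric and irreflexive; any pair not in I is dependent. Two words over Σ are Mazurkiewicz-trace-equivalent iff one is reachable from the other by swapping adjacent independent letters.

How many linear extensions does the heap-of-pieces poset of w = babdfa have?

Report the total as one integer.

piece 0:b — minimal
piece 1:a rests on {0:b}
piece 2:b rests on {1:a}
piece 3:d rests on {2:b}
piece 4:f rests on {3:d}
piece 5:a rests on {2:b}
minimal pieces: {0:b}
ways to finish when only these pieces remain (= sum over removing one remaining piece with nothing left below it):
  1 left: {4}→1  {5}→1
  2 left: {3,4}→1  {4,5}→2
  3 left: {3,4,5}→3
  4 left: {2,3,4,5}→3
  placing 0:b first → 3 extensions

3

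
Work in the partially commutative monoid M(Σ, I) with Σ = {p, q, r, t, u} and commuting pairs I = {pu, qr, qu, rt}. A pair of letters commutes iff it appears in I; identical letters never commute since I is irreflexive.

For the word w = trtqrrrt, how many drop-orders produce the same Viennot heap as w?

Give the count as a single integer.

70

piece 0:t — minimal
piece 1:r — minimal
piece 2:t rests on {0:t}
piece 3:q rests on {2:t}
piece 4:r rests on {1:r}
piece 5:r rests on {4:r}
piece 6:r rests on {5:r}
piece 7:t rests on {3:q}
minimal pieces: {0:t, 1:r}
ways to finish when only these pieces remain (= sum over removing one remaining piece with nothing left below it):
  1 left: {6}→1  {7}→1
  2 left: {3,7}→1  {5,6}→1  {6,7}→2
  3 left: {2,3,7}→1  {3,6,7}→3  {4,5,6}→1  {5,6,7}→3
  4 left: {0,2,3,7}→1  {1,4,5,6}→1  {2,3,6,7}→4  {3,5,6,7}→6  {4,5,6,7}→4
  5 left: {0,2,3,6,7}→5  {1,4,5,6,7}→5  {2,3,5,6,7}→10  {3,4,5,6,7}→10
  6 left: {0,2,3,5,6,7}→15  {1,3,4,5,6,7}→15  {2,3,4,5,6,7}→20
  placing 0:t first → 35 extensions
  placing 1:r first → 35 extensions
total linear extensions = 70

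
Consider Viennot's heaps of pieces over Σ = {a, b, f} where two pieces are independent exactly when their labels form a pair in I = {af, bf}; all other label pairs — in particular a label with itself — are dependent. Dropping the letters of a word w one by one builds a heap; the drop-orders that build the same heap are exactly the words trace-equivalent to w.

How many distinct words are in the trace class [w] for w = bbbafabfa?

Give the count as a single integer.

piece 0:b — minimal
piece 1:b rests on {0:b}
piece 2:b rests on {1:b}
piece 3:a rests on {2:b}
piece 4:f — minimal
piece 5:a rests on {3:a}
piece 6:b rests on {5:a}
piece 7:f rests on {4:f}
piece 8:a rests on {6:b}
minimal pieces: {0:b, 4:f}
ways to finish when only these pieces remain (= sum over removing one remaining piece with nothing left below it):
  1 left: {7}→1  {8}→1
  2 left: {4,7}→1  {6,8}→1  {7,8}→2
  3 left: {4,7,8}→3  {5,6,8}→1  {6,7,8}→3
  4 left: {3,5,6,8}→1  {4,6,7,8}→6  {5,6,7,8}→4
  5 left: {2,3,5,6,8}→1  {3,5,6,7,8}→5  {4,5,6,7,8}→10
  6 left: {1,2,3,5,6,8}→1  {2,3,5,6,7,8}→6  {3,4,5,6,7,8}→15
  7 left: {0,1,2,3,5,6,8}→1  {1,2,3,5,6,7,8}→7  {2,3,4,5,6,7,8}→21
  placing 0:b first → 28 extensions
  placing 4:f first → 8 extensions
total linear extensions = 36

36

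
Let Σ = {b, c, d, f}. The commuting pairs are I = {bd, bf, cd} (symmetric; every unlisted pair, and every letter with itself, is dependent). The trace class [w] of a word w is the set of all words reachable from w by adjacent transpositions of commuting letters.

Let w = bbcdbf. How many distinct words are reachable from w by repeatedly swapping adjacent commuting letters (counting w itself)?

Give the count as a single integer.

piece 0:b — minimal
piece 1:b rests on {0:b}
piece 2:c rests on {1:b}
piece 3:d — minimal
piece 4:b rests on {2:c}
piece 5:f rests on {2:c, 3:d}
minimal pieces: {0:b, 3:d}
ways to finish when only these pieces remain (= sum over removing one remaining piece with nothing left below it):
  1 left: {4}→1  {5}→1
  2 left: {3,5}→1  {4,5}→2
  3 left: {2,4,5}→2  {3,4,5}→3
  4 left: {1,2,4,5}→2  {2,3,4,5}→5
  placing 0:b first → 7 extensions
  placing 3:d first → 2 extensions
total linear extensions = 9

9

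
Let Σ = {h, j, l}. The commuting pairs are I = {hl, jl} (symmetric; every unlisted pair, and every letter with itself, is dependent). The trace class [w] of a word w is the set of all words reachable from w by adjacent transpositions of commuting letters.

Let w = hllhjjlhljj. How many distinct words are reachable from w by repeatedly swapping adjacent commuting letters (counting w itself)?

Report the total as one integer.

330

#0=h has no predecessor
#1=l has no predecessor
#2=l depends on [1:l]
#3=h depends on [0:h]
#4=j depends on [3:h]
#5=j depends on [4:j]
#6=l depends on [2:l]
#7=h depends on [5:j]
#8=l depends on [6:l]
#9=j depends on [7:h]
#10=j depends on [9:j]
sources: [0:h, 1:l]
N(rest) = Σ N(rest − s) over sources s of rest; N(one piece) = 1:
  size 1 → [8]=1  [10]=1
  size 2 → [6,8]=1  [8,10]=2  [9,10]=1
  size 3 → [2,6,8]=1  [6,8,10]=3  [7,9,10]=1  [8,9,10]=3
  size 4 → [1,2,6,8]=1  [2,6,8,10]=4  [5,7,9,10]=1  [6,8,9,10]=6  [7,8,9,10]=4
  size 5 → [1,2,6,8,10]=5  [2,6,8,9,10]=10  [4,5,7,9,10]=1  [5,7,8,9,10]=5  [6,7,8,9,10]=10
  size 6 → [1,2,6,8,9,10]=15  [2,6,7,8,9,10]=20  [3,4,5,7,9,10]=1  [4,5,7,8,9,10]=6  [5,6,7,8,9,10]=15
  size 7 → [0,3,4,5,7,9,10]=1  [1,2,6,7,8,9,10]=35  [2,5,6,7,8,9,10]=35  [3,4,5,7,8,9,10]=7  [4,5,6,7,8,9,10]=21
  size 8 → [0,3,4,5,7,8,9,10]=8  [1,2,5,6,7,8,9,10]=70  [2,4,5,6,7,8,9,10]=56  [3,4,5,6,7,8,9,10]=28
  size 9 → [0,3,4,5,6,7,8,9,10]=36  [1,2,4,5,6,7,8,9,10]=126  [2,3,4,5,6,7,8,9,10]=84
  first=0(h) contributes 210
  first=1(l) contributes 120
|[w]| = 330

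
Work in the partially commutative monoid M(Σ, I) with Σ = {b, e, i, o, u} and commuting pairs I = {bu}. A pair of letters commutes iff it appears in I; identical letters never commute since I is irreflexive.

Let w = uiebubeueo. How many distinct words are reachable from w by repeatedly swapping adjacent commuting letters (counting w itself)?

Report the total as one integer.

#0=u has no predecessor
#1=i depends on [0:u]
#2=e depends on [1:i]
#3=b depends on [2:e]
#4=u depends on [2:e]
#5=b depends on [3:b]
#6=e depends on [4:u, 5:b]
#7=u depends on [6:e]
#8=e depends on [7:u]
#9=o depends on [8:e]
sources: [0:u]
N(rest) = Σ N(rest − s) over sources s of rest; N(one piece) = 1:
  size 1 → [9]=1
  size 2 → [8,9]=1
  size 3 → [7,8,9]=1
  size 4 → [6,7,8,9]=1
  size 5 → [4,6,7,8,9]=1  [5,6,7,8,9]=1
  size 6 → [3,5,6,7,8,9]=1  [4,5,6,7,8,9]=2
  size 7 → [3,4,5,6,7,8,9]=3
  size 8 → [2,3,4,5,6,7,8,9]=3
  first=0(u) contributes 3

3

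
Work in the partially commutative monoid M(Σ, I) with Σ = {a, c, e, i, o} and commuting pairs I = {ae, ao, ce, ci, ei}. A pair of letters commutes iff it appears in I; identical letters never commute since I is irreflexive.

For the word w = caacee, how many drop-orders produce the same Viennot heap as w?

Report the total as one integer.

drop 0:c onto floor
drop 1:a onto {0:c}
drop 2:a onto {1:a}
drop 3:c onto {2:a}
drop 4:e onto floor
drop 5:e onto {4:e}
ground layer = {0:c, 4:e}
drop-orders for the pieces not yet dropped (sum over which currently-grounded one goes next):
  1 to go: {3} 1  {5} 1
  2 to go: {2,3} 1  {3,5} 2  {4,5} 1
  3 to go: {1,2,3} 1  {2,3,5} 3  {3,4,5} 3
  4 to go: {0,1,2,3} 1  {1,2,3,5} 4  {2,3,4,5} 6
  if 0:c drops first: 10 orders
  if 4:e drops first: 5 orders
heap linearizations: 15

15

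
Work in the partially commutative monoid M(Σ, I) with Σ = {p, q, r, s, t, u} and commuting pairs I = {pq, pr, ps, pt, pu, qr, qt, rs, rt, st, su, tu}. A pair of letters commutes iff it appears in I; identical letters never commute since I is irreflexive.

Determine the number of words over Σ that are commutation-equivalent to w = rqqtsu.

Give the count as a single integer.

42

0(r) covers ∅
1(q) covers ∅
2(q) covers 1:q
3(t) covers ∅
4(s) covers 2:q
5(u) covers 0:r, 2:q
floor of heap: 0:r, 1:q, 3:t
completions by unplaced set U, small U first (add the entries for U minus each lowest piece of U):
  |U|=1: {3}:1  {4}:1  {5}:1
  |U|=2: {0,5}:1  {3,4}:2  {3,5}:2  {4,5}:2
  |U|=3: {0,3,5}:3  {0,4,5}:3  {2,4,5}:2  {3,4,5}:6
  |U|=4: {0,2,4,5}:5  {0,3,4,5}:12  {1,2,4,5}:2  {2,3,4,5}:8
  start at 0(r): 10
  start at 1(q): 25
  start at 3(t): 7
sum over floor = 42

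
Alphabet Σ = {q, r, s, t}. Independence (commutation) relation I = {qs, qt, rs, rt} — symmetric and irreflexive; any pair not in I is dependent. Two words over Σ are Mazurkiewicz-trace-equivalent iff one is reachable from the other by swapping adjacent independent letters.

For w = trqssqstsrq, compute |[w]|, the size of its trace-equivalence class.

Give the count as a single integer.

#0=t has no predecessor
#1=r has no predecessor
#2=q depends on [1:r]
#3=s depends on [0:t]
#4=s depends on [3:s]
#5=q depends on [2:q]
#6=s depends on [4:s]
#7=t depends on [6:s]
#8=s depends on [7:t]
#9=r depends on [5:q]
#10=q depends on [9:r]
sources: [0:t, 1:r]
N(rest) = Σ N(rest − s) over sources s of rest; N(one piece) = 1:
  size 1 → [8]=1  [10]=1
  size 2 → [7,8]=1  [8,10]=2  [9,10]=1
  size 3 → [5,9,10]=1  [6,7,8]=1  [7,8,10]=3  [8,9,10]=3
  size 4 → [2,5,9,10]=1  [4,6,7,8]=1  [5,8,9,10]=4  [6,7,8,10]=4  [7,8,9,10]=6
  size 5 → [1,2,5,9,10]=1  [2,5,8,9,10]=5  [3,4,6,7,8]=1  [4,6,7,8,10]=5  [5,7,8,9,10]=10  [6,7,8,9,10]=10
  size 6 → [0,3,4,6,7,8]=1  [1,2,5,8,9,10]=6  [2,5,7,8,9,10]=15  [3,4,6,7,8,10]=6  [4,6,7,8,9,10]=15  [5,6,7,8,9,10]=20
  size 7 → [0,3,4,6,7,8,10]=7  [1,2,5,7,8,9,10]=21  [2,5,6,7,8,9,10]=35  [3,4,6,7,8,9,10]=21  [4,5,6,7,8,9,10]=35
  size 8 → [0,3,4,6,7,8,9,10]=28  [1,2,5,6,7,8,9,10]=56  [2,4,5,6,7,8,9,10]=70  [3,4,5,6,7,8,9,10]=56
  size 9 → [0,3,4,5,6,7,8,9,10]=84  [1,2,4,5,6,7,8,9,10]=126  [2,3,4,5,6,7,8,9,10]=126
  first=0(t) contributes 252
  first=1(r) contributes 210
|[w]| = 462

462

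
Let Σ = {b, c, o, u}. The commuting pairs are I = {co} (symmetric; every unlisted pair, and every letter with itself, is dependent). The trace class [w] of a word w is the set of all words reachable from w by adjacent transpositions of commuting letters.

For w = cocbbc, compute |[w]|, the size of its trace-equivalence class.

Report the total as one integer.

3

piece 0:c — minimal
piece 1:o — minimal
piece 2:c rests on {0:c}
piece 3:b rests on {1:o, 2:c}
piece 4:b rests on {3:b}
piece 5:c rests on {4:b}
minimal pieces: {0:c, 1:o}
ways to finish when only these pieces remain (= sum over removing one remaining piece with nothing left below it):
  1 left: {5}→1
  2 left: {4,5}→1
  3 left: {3,4,5}→1
  4 left: {1,3,4,5}→1  {2,3,4,5}→1
  placing 0:c first → 2 extensions
  placing 1:o first → 1 extensions
total linear extensions = 3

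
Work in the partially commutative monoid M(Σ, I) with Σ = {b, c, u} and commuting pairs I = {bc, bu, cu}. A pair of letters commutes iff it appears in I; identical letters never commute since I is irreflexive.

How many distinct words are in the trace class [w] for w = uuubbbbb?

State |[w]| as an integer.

drop 0:u onto floor
drop 1:u onto {0:u}
drop 2:u onto {1:u}
drop 3:b onto floor
drop 4:b onto {3:b}
drop 5:b onto {4:b}
drop 6:b onto {5:b}
drop 7:b onto {6:b}
ground layer = {0:u, 3:b}
drop-orders for the pieces not yet dropped (sum over which currently-grounded one goes next):
  1 to go: {2} 1  {7} 1
  2 to go: {1,2} 1  {2,7} 2  {6,7} 1
  3 to go: {0,1,2} 1  {1,2,7} 3  {2,6,7} 3  {5,6,7} 1
  4 to go: {0,1,2,7} 4  {1,2,6,7} 6  {2,5,6,7} 4  {4,5,6,7} 1
  5 to go: {0,1,2,6,7} 10  {1,2,5,6,7} 10  {2,4,5,6,7} 5  {3,4,5,6,7} 1
  6 to go: {0,1,2,5,6,7} 20  {1,2,4,5,6,7} 15  {2,3,4,5,6,7} 6
  if 0:u drops first: 21 orders
  if 3:b drops first: 35 orders
heap linearizations: 56

56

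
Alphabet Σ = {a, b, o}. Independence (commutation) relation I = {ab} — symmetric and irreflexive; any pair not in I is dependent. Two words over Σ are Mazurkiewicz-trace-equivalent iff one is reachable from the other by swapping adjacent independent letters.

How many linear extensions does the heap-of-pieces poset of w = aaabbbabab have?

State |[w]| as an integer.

252

piece 0:a — minimal
piece 1:a rests on {0:a}
piece 2:a rests on {1:a}
piece 3:b — minimal
piece 4:b rests on {3:b}
piece 5:b rests on {4:b}
piece 6:a rests on {2:a}
piece 7:b rests on {5:b}
piece 8:a rests on {6:a}
piece 9:b rests on {7:b}
minimal pieces: {0:a, 3:b}
ways to finish when only these pieces remain (= sum over removing one remaining piece with nothing left below it):
  1 left: {8}→1  {9}→1
  2 left: {6,8}→1  {7,9}→1  {8,9}→2
  3 left: {2,6,8}→1  {5,7,9}→1  {6,8,9}→3  {7,8,9}→3
  4 left: {1,2,6,8}→1  {2,6,8,9}→4  {4,5,7,9}→1  {5,7,8,9}→4  {6,7,8,9}→6
  5 left: {0,1,2,6,8}→1  {1,2,6,8,9}→5  {2,6,7,8,9}→10  {3,4,5,7,9}→1  {4,5,7,8,9}→5  {5,6,7,8,9}→10
  6 left: {0,1,2,6,8,9}→6  {1,2,6,7,8,9}→15  {2,5,6,7,8,9}→20  {3,4,5,7,8,9}→6  {4,5,6,7,8,9}→15
  7 left: {0,1,2,6,7,8,9}→21  {1,2,5,6,7,8,9}→35  {2,4,5,6,7,8,9}→35  {3,4,5,6,7,8,9}→21
  8 left: {0,1,2,5,6,7,8,9}→56  {1,2,4,5,6,7,8,9}→70  {2,3,4,5,6,7,8,9}→56
  placing 0:a first → 126 extensions
  placing 3:b first → 126 extensions
total linear extensions = 252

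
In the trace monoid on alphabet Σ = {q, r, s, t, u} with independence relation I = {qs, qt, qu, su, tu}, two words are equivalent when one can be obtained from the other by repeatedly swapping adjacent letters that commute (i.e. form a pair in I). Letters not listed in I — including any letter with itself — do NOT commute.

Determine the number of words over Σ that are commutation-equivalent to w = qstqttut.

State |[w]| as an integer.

168

#0=q has no predecessor
#1=s has no predecessor
#2=t depends on [1:s]
#3=q depends on [0:q]
#4=t depends on [2:t]
#5=t depends on [4:t]
#6=u has no predecessor
#7=t depends on [5:t]
sources: [0:q, 1:s, 6:u]
N(rest) = Σ N(rest − s) over sources s of rest; N(one piece) = 1:
  size 1 → [3]=1  [6]=1  [7]=1
  size 2 → [0,3]=1  [3,6]=2  [3,7]=2  [5,7]=1  [6,7]=2
  size 3 → [0,3,6]=3  [0,3,7]=3  [3,5,7]=3  [3,6,7]=6  [4,5,7]=1  [5,6,7]=3
  size 4 → [0,3,5,7]=6  [0,3,6,7]=12  [2,4,5,7]=1  [3,4,5,7]=4  [3,5,6,7]=12  [4,5,6,7]=4
  size 5 → [0,3,4,5,7]=10  [0,3,5,6,7]=30  [1,2,4,5,7]=1  [2,3,4,5,7]=5  [2,4,5,6,7]=5  [3,4,5,6,7]=20
  size 6 → [0,2,3,4,5,7]=15  [0,3,4,5,6,7]=60  [1,2,3,4,5,7]=6  [1,2,4,5,6,7]=6  [2,3,4,5,6,7]=30
  first=0(q) contributes 42
  first=1(s) contributes 105
  first=6(u) contributes 21
|[w]| = 168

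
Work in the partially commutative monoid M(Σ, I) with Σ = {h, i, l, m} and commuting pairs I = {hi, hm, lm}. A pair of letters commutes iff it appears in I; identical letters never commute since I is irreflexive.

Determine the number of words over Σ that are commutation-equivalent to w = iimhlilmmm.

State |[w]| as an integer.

#0=i has no predecessor
#1=i depends on [0:i]
#2=m depends on [1:i]
#3=h has no predecessor
#4=l depends on [1:i, 3:h]
#5=i depends on [2:m, 4:l]
#6=l depends on [5:i]
#7=m depends on [5:i]
#8=m depends on [7:m]
#9=m depends on [8:m]
sources: [0:i, 3:h]
N(rest) = Σ N(rest − s) over sources s of rest; N(one piece) = 1:
  size 1 → [6]=1  [9]=1
  size 2 → [6,9]=2  [8,9]=1
  size 3 → [6,8,9]=3  [7,8,9]=1
  size 4 → [6,7,8,9]=4
  size 5 → [5,6,7,8,9]=4
  size 6 → [2,5,6,7,8,9]=4  [4,5,6,7,8,9]=4
  size 7 → [2,4,5,6,7,8,9]=8  [3,4,5,6,7,8,9]=4
  size 8 → [1,2,4,5,6,7,8,9]=8  [2,3,4,5,6,7,8,9]=12
  first=0(i) contributes 20
  first=3(h) contributes 8
|[w]| = 28

28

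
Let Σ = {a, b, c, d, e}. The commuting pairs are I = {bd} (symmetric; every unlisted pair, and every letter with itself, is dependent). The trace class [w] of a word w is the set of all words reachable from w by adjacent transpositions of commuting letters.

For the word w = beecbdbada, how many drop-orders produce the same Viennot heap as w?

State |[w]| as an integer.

3

drop 0:b onto floor
drop 1:e onto {0:b}
drop 2:e onto {1:e}
drop 3:c onto {2:e}
drop 4:b onto {3:c}
drop 5:d onto {3:c}
drop 6:b onto {4:b}
drop 7:a onto {5:d, 6:b}
drop 8:d onto {7:a}
drop 9:a onto {8:d}
ground layer = {0:b}
drop-orders for the pieces not yet dropped (sum over which currently-grounded one goes next):
  1 to go: {9} 1
  2 to go: {8,9} 1
  3 to go: {7,8,9} 1
  4 to go: {5,7,8,9} 1  {6,7,8,9} 1
  5 to go: {4,6,7,8,9} 1  {5,6,7,8,9} 2
  6 to go: {4,5,6,7,8,9} 3
  7 to go: {3,4,5,6,7,8,9} 3
  8 to go: {2,3,4,5,6,7,8,9} 3
  if 0:b drops first: 3 orders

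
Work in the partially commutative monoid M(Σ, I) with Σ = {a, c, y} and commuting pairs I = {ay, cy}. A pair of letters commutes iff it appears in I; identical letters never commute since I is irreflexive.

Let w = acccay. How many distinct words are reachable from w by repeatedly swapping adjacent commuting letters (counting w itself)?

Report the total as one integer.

6

drop 0:a onto floor
drop 1:c onto {0:a}
drop 2:c onto {1:c}
drop 3:c onto {2:c}
drop 4:a onto {3:c}
drop 5:y onto floor
ground layer = {0:a, 5:y}
drop-orders for the pieces not yet dropped (sum over which currently-grounded one goes next):
  1 to go: {4} 1  {5} 1
  2 to go: {3,4} 1  {4,5} 2
  3 to go: {2,3,4} 1  {3,4,5} 3
  4 to go: {1,2,3,4} 1  {2,3,4,5} 4
  if 0:a drops first: 5 orders
  if 5:y drops first: 1 orders
heap linearizations: 6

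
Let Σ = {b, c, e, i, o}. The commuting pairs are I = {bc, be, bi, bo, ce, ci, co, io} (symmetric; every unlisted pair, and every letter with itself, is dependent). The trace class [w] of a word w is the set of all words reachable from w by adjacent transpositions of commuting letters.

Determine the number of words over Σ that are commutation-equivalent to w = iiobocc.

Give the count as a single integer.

drop 0:i onto floor
drop 1:i onto {0:i}
drop 2:o onto floor
drop 3:b onto floor
drop 4:o onto {2:o}
drop 5:c onto floor
drop 6:c onto {5:c}
ground layer = {0:i, 2:o, 3:b, 5:c}
drop-orders for the pieces not yet dropped (sum over which currently-grounded one goes next):
  1 to go: {1} 1  {3} 1  {4} 1  {6} 1
  2 to go: {0,1} 1  {1,3} 2  {1,4} 2  {1,6} 2  {2,4} 1  {3,4} 2  {3,6} 2  {4,6} 2  {5,6} 1
  3 to go: {0,1,3} 3  {0,1,4} 3  {0,1,6} 3  {1,2,4} 3  {1,3,4} 6  {1,3,6} 6  {1,4,6} 6  {1,5,6} 3  {2,3,4} 3  {2,4,6} 3  {3,4,6} 6  {3,5,6} 3  {4,5,6} 3
  4 to go: {0,1,2,4} 6  {0,1,3,4} 12  {0,1,3,6} 12  {0,1,4,6} 12  {0,1,5,6} 6  {1,2,3,4} 12  {1,2,4,6} 12  {1,3,4,6} 24  {1,3,5,6} 12  {1,4,5,6} 12  {2,3,4,6} 12  {2,4,5,6} 6  {3,4,5,6} 12
  5 to go: {0,1,2,3,4} 30  {0,1,2,4,6} 30  {0,1,3,4,6} 60  {0,1,3,5,6} 30  {0,1,4,5,6} 30  {1,2,3,4,6} 60  {1,2,4,5,6} 30  {1,3,4,5,6} 60  {2,3,4,5,6} 30
  if 0:i drops first: 180 orders
  if 2:o drops first: 180 orders
  if 3:b drops first: 90 orders
  if 5:c drops first: 180 orders
heap linearizations: 630

630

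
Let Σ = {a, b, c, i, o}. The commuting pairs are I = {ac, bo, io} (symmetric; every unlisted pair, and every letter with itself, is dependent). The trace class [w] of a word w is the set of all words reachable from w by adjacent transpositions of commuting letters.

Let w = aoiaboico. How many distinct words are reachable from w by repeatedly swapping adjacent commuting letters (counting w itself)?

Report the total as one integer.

6

piece 0:a — minimal
piece 1:o rests on {0:a}
piece 2:i rests on {0:a}
piece 3:a rests on {1:o, 2:i}
piece 4:b rests on {3:a}
piece 5:o rests on {3:a}
piece 6:i rests on {4:b}
piece 7:c rests on {5:o, 6:i}
piece 8:o rests on {7:c}
minimal pieces: {0:a}
ways to finish when only these pieces remain (= sum over removing one remaining piece with nothing left below it):
  1 left: {8}→1
  2 left: {7,8}→1
  3 left: {5,7,8}→1  {6,7,8}→1
  4 left: {4,6,7,8}→1  {5,6,7,8}→2
  5 left: {4,5,6,7,8}→3
  6 left: {3,4,5,6,7,8}→3
  7 left: {1,3,4,5,6,7,8}→3  {2,3,4,5,6,7,8}→3
  placing 0:a first → 6 extensions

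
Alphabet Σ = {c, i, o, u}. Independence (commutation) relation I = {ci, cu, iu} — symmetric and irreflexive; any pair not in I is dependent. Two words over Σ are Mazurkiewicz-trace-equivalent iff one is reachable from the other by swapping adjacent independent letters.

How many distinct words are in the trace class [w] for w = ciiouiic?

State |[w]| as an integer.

drop 0:c onto floor
drop 1:i onto floor
drop 2:i onto {1:i}
drop 3:o onto {0:c, 2:i}
drop 4:u onto {3:o}
drop 5:i onto {3:o}
drop 6:i onto {5:i}
drop 7:c onto {3:o}
ground layer = {0:c, 1:i}
drop-orders for the pieces not yet dropped (sum over which currently-grounded one goes next):
  1 to go: {4} 1  {6} 1  {7} 1
  2 to go: {4,6} 2  {4,7} 2  {5,6} 1  {6,7} 2
  3 to go: {4,5,6} 3  {4,6,7} 6  {5,6,7} 3
  4 to go: {4,5,6,7} 12
  5 to go: {3,4,5,6,7} 12
  6 to go: {0,3,4,5,6,7} 12  {2,3,4,5,6,7} 12
  if 0:c drops first: 12 orders
  if 1:i drops first: 24 orders
heap linearizations: 36

36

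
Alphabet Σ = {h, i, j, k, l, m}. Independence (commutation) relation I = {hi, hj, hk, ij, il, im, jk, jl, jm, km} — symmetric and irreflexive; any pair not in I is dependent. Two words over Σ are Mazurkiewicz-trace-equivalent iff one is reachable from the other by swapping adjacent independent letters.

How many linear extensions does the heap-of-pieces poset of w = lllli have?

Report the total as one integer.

5

#0=l has no predecessor
#1=l depends on [0:l]
#2=l depends on [1:l]
#3=l depends on [2:l]
#4=i has no predecessor
sources: [0:l, 4:i]
N(rest) = Σ N(rest − s) over sources s of rest; N(one piece) = 1:
  size 1 → [3]=1  [4]=1
  size 2 → [2,3]=1  [3,4]=2
  size 3 → [1,2,3]=1  [2,3,4]=3
  first=0(l) contributes 4
  first=4(i) contributes 1
|[w]| = 5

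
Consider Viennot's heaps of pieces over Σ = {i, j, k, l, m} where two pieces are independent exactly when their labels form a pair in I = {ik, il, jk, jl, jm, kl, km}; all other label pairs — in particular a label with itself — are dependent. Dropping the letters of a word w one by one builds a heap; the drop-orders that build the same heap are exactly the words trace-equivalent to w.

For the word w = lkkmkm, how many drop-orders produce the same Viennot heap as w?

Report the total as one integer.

#0=l has no predecessor
#1=k has no predecessor
#2=k depends on [1:k]
#3=m depends on [0:l]
#4=k depends on [2:k]
#5=m depends on [3:m]
sources: [0:l, 1:k]
N(rest) = Σ N(rest − s) over sources s of rest; N(one piece) = 1:
  size 1 → [4]=1  [5]=1
  size 2 → [2,4]=1  [3,5]=1  [4,5]=2
  size 3 → [0,3,5]=1  [1,2,4]=1  [2,4,5]=3  [3,4,5]=3
  size 4 → [0,3,4,5]=4  [1,2,4,5]=4  [2,3,4,5]=6
  first=0(l) contributes 10
  first=1(k) contributes 10
|[w]| = 20

20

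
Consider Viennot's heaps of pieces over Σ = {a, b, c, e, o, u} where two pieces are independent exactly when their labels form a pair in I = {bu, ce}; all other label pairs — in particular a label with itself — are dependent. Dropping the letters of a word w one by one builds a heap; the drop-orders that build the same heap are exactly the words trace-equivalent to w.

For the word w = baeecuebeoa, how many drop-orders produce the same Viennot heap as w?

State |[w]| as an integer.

0(b) covers ∅
1(a) covers 0:b
2(e) covers 1:a
3(e) covers 2:e
4(c) covers 1:a
5(u) covers 3:e, 4:c
6(e) covers 5:u
7(b) covers 6:e
8(e) covers 7:b
9(o) covers 8:e
10(a) covers 9:o
floor of heap: 0:b
completions by unplaced set U, small U first (add the entries for U minus each lowest piece of U):
  |U|=1: {10}:1
  |U|=2: {9,10}:1
  |U|=3: {8,9,10}:1
  |U|=4: {7,8,9,10}:1
  |U|=5: {6,7,8,9,10}:1
  |U|=6: {5,6,7,8,9,10}:1
  |U|=7: {3,5,6,7,8,9,10}:1  {4,5,6,7,8,9,10}:1
  |U|=8: {2,3,5,6,7,8,9,10}:1  {3,4,5,6,7,8,9,10}:2
  |U|=9: {2,3,4,5,6,7,8,9,10}:3
  start at 0(b): 3

3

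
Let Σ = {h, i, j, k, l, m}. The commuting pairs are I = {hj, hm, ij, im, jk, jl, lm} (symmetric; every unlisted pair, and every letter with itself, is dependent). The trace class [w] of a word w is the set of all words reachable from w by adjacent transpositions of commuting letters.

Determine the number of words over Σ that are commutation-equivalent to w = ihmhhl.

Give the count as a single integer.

drop 0:i onto floor
drop 1:h onto {0:i}
drop 2:m onto floor
drop 3:h onto {1:h}
drop 4:h onto {3:h}
drop 5:l onto {4:h}
ground layer = {0:i, 2:m}
drop-orders for the pieces not yet dropped (sum over which currently-grounded one goes next):
  1 to go: {2} 1  {5} 1
  2 to go: {2,5} 2  {4,5} 1
  3 to go: {2,4,5} 3  {3,4,5} 1
  4 to go: {1,3,4,5} 1  {2,3,4,5} 4
  if 0:i drops first: 5 orders
  if 2:m drops first: 1 orders
heap linearizations: 6

6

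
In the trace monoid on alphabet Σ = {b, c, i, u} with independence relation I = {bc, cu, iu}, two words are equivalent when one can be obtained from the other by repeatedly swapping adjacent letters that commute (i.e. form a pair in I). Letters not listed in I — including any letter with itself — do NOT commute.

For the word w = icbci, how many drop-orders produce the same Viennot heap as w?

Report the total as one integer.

#0=i has no predecessor
#1=c depends on [0:i]
#2=b depends on [0:i]
#3=c depends on [1:c]
#4=i depends on [2:b, 3:c]
sources: [0:i]
N(rest) = Σ N(rest − s) over sources s of rest; N(one piece) = 1:
  size 1 → [4]=1
  size 2 → [2,4]=1  [3,4]=1
  size 3 → [1,3,4]=1  [2,3,4]=2
  first=0(i) contributes 3

3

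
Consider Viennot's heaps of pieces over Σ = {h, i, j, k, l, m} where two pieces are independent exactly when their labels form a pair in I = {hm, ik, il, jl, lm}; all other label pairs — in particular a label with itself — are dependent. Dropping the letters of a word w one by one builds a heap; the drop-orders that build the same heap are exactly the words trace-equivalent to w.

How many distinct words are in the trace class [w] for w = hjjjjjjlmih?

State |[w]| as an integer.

9

piece 0:h — minimal
piece 1:j rests on {0:h}
piece 2:j rests on {1:j}
piece 3:j rests on {2:j}
piece 4:j rests on {3:j}
piece 5:j rests on {4:j}
piece 6:j rests on {5:j}
piece 7:l rests on {0:h}
piece 8:m rests on {6:j}
piece 9:i rests on {8:m}
piece 10:h rests on {7:l, 9:i}
minimal pieces: {0:h}
ways to finish when only these pieces remain (= sum over removing one remaining piece with nothing left below it):
  1 left: {10}→1
  2 left: {7,10}→1  {9,10}→1
  3 left: {7,9,10}→2  {8,9,10}→1
  4 left: {6,8,9,10}→1  {7,8,9,10}→3
  5 left: {5,6,8,9,10}→1  {6,7,8,9,10}→4
  6 left: {4,5,6,8,9,10}→1  {5,6,7,8,9,10}→5
  7 left: {3,4,5,6,8,9,10}→1  {4,5,6,7,8,9,10}→6
  8 left: {2,3,4,5,6,8,9,10}→1  {3,4,5,6,7,8,9,10}→7
  9 left: {1,2,3,4,5,6,8,9,10}→1  {2,3,4,5,6,7,8,9,10}→8
  placing 0:h first → 9 extensions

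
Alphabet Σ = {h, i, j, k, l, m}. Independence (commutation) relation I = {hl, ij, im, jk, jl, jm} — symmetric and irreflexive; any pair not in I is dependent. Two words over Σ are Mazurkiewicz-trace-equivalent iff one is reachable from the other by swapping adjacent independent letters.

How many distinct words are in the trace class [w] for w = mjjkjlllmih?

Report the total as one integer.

#0=m has no predecessor
#1=j has no predecessor
#2=j depends on [1:j]
#3=k depends on [0:m]
#4=j depends on [2:j]
#5=l depends on [3:k]
#6=l depends on [5:l]
#7=l depends on [6:l]
#8=m depends on [7:l]
#9=i depends on [7:l]
#10=h depends on [4:j, 8:m, 9:i]
sources: [0:m, 1:j]
N(rest) = Σ N(rest − s) over sources s of rest; N(one piece) = 1:
  size 1 → [10]=1
  size 2 → [4,10]=1  [8,10]=1  [9,10]=1
  size 3 → [2,4,10]=1  [4,8,10]=2  [4,9,10]=2  [8,9,10]=2
  size 4 → [1,2,4,10]=1  [2,4,8,10]=3  [2,4,9,10]=3  [4,8,9,10]=6  [7,8,9,10]=2
  size 5 → [1,2,4,8,10]=4  [1,2,4,9,10]=4  [2,4,8,9,10]=12  [4,7,8,9,10]=8  [6,7,8,9,10]=2
  size 6 → [1,2,4,8,9,10]=20  [2,4,7,8,9,10]=20  [4,6,7,8,9,10]=10  [5,6,7,8,9,10]=2
  size 7 → [1,2,4,7,8,9,10]=40  [2,4,6,7,8,9,10]=30  [3,5,6,7,8,9,10]=2  [4,5,6,7,8,9,10]=12
  size 8 → [0,3,5,6,7,8,9,10]=2  [1,2,4,6,7,8,9,10]=70  [2,4,5,6,7,8,9,10]=42  [3,4,5,6,7,8,9,10]=14
  size 9 → [0,3,4,5,6,7,8,9,10]=16  [1,2,4,5,6,7,8,9,10]=112  [2,3,4,5,6,7,8,9,10]=56
  first=0(m) contributes 168
  first=1(j) contributes 72
|[w]| = 240

240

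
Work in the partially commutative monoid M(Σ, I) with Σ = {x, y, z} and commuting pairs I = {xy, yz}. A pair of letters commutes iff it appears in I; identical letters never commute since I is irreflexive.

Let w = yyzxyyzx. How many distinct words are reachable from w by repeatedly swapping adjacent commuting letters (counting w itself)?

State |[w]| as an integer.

70

piece 0:y — minimal
piece 1:y rests on {0:y}
piece 2:z — minimal
piece 3:x rests on {2:z}
piece 4:y rests on {1:y}
piece 5:y rests on {4:y}
piece 6:z rests on {3:x}
piece 7:x rests on {6:z}
minimal pieces: {0:y, 2:z}
ways to finish when only these pieces remain (= sum over removing one remaining piece with nothing left below it):
  1 left: {5}→1  {7}→1
  2 left: {4,5}→1  {5,7}→2  {6,7}→1
  3 left: {1,4,5}→1  {3,6,7}→1  {4,5,7}→3  {5,6,7}→3
  4 left: {0,1,4,5}→1  {1,4,5,7}→4  {2,3,6,7}→1  {3,5,6,7}→4  {4,5,6,7}→6
  5 left: {0,1,4,5,7}→5  {1,4,5,6,7}→10  {2,3,5,6,7}→5  {3,4,5,6,7}→10
  6 left: {0,1,4,5,6,7}→15  {1,3,4,5,6,7}→20  {2,3,4,5,6,7}→15
  placing 0:y first → 35 extensions
  placing 2:z first → 35 extensions
total linear extensions = 70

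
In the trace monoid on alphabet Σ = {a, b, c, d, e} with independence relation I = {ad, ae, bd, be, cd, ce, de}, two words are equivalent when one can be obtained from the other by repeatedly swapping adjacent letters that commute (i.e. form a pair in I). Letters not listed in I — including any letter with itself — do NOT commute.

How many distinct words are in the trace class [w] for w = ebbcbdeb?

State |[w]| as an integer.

168

#0=e has no predecessor
#1=b has no predecessor
#2=b depends on [1:b]
#3=c depends on [2:b]
#4=b depends on [3:c]
#5=d has no predecessor
#6=e depends on [0:e]
#7=b depends on [4:b]
sources: [0:e, 1:b, 5:d]
N(rest) = Σ N(rest − s) over sources s of rest; N(one piece) = 1:
  size 1 → [5]=1  [6]=1  [7]=1
  size 2 → [0,6]=1  [4,7]=1  [5,6]=2  [5,7]=2  [6,7]=2
  size 3 → [0,5,6]=3  [0,6,7]=3  [3,4,7]=1  [4,5,7]=3  [4,6,7]=3  [5,6,7]=6
  size 4 → [0,4,6,7]=6  [0,5,6,7]=12  [2,3,4,7]=1  [3,4,5,7]=4  [3,4,6,7]=4  [4,5,6,7]=12
  size 5 → [0,3,4,6,7]=10  [0,4,5,6,7]=30  [1,2,3,4,7]=1  [2,3,4,5,7]=5  [2,3,4,6,7]=5  [3,4,5,6,7]=20
  size 6 → [0,2,3,4,6,7]=15  [0,3,4,5,6,7]=60  [1,2,3,4,5,7]=6  [1,2,3,4,6,7]=6  [2,3,4,5,6,7]=30
  first=0(e) contributes 42
  first=1(b) contributes 105
  first=5(d) contributes 21
|[w]| = 168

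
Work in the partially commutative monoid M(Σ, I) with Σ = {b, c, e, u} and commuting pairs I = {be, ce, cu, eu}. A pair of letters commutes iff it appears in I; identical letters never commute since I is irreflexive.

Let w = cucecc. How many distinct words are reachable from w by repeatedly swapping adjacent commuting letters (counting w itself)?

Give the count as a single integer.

0(c) covers ∅
1(u) covers ∅
2(c) covers 0:c
3(e) covers ∅
4(c) covers 2:c
5(c) covers 4:c
floor of heap: 0:c, 1:u, 3:e
completions by unplaced set U, small U first (add the entries for U minus each lowest piece of U):
  |U|=1: {1}:1  {3}:1  {5}:1
  |U|=2: {1,3}:2  {1,5}:2  {3,5}:2  {4,5}:1
  |U|=3: {1,3,5}:6  {1,4,5}:3  {2,4,5}:1  {3,4,5}:3
  |U|=4: {0,2,4,5}:1  {1,2,4,5}:4  {1,3,4,5}:12  {2,3,4,5}:4
  start at 0(c): 20
  start at 1(u): 5
  start at 3(e): 5
sum over floor = 30

30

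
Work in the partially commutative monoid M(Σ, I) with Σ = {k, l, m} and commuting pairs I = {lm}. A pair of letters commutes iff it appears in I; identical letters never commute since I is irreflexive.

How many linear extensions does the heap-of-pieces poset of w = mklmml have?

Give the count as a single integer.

6

#0=m has no predecessor
#1=k depends on [0:m]
#2=l depends on [1:k]
#3=m depends on [1:k]
#4=m depends on [3:m]
#5=l depends on [2:l]
sources: [0:m]
N(rest) = Σ N(rest − s) over sources s of rest; N(one piece) = 1:
  size 1 → [4]=1  [5]=1
  size 2 → [2,5]=1  [3,4]=1  [4,5]=2
  size 3 → [2,4,5]=3  [3,4,5]=3
  size 4 → [2,3,4,5]=6
  first=0(m) contributes 6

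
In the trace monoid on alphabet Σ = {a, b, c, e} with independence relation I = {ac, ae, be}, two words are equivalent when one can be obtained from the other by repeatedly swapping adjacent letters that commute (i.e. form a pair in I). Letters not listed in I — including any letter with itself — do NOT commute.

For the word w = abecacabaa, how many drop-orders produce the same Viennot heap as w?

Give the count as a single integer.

22

piece 0:a — minimal
piece 1:b rests on {0:a}
piece 2:e — minimal
piece 3:c rests on {1:b, 2:e}
piece 4:a rests on {1:b}
piece 5:c rests on {3:c}
piece 6:a rests on {4:a}
piece 7:b rests on {5:c, 6:a}
piece 8:a rests on {7:b}
piece 9:a rests on {8:a}
minimal pieces: {0:a, 2:e}
ways to finish when only these pieces remain (= sum over removing one remaining piece with nothing left below it):
  1 left: {9}→1
  2 left: {8,9}→1
  3 left: {7,8,9}→1
  4 left: {5,7,8,9}→1  {6,7,8,9}→1
  5 left: {3,5,7,8,9}→1  {4,6,7,8,9}→1  {5,6,7,8,9}→2
  6 left: {2,3,5,7,8,9}→1  {3,5,6,7,8,9}→3  {4,5,6,7,8,9}→3
  7 left: {2,3,5,6,7,8,9}→4  {3,4,5,6,7,8,9}→6
  8 left: {1,3,4,5,6,7,8,9}→6  {2,3,4,5,6,7,8,9}→10
  placing 0:a first → 16 extensions
  placing 2:e first → 6 extensions
total linear extensions = 22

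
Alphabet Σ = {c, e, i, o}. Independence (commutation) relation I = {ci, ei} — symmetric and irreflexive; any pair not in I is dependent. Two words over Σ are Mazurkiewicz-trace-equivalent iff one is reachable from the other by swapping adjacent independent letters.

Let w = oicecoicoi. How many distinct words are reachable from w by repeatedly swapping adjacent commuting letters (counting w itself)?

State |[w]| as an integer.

0(o) covers ∅
1(i) covers 0:o
2(c) covers 0:o
3(e) covers 2:c
4(c) covers 3:e
5(o) covers 1:i, 4:c
6(i) covers 5:o
7(c) covers 5:o
8(o) covers 6:i, 7:c
9(i) covers 8:o
floor of heap: 0:o
completions by unplaced set U, small U first (add the entries for U minus each lowest piece of U):
  |U|=1: {9}:1
  |U|=2: {8,9}:1
  |U|=3: {6,8,9}:1  {7,8,9}:1
  |U|=4: {6,7,8,9}:2
  |U|=5: {5,6,7,8,9}:2
  |U|=6: {1,5,6,7,8,9}:2  {4,5,6,7,8,9}:2
  |U|=7: {1,4,5,6,7,8,9}:4  {3,4,5,6,7,8,9}:2
  |U|=8: {1,3,4,5,6,7,8,9}:6  {2,3,4,5,6,7,8,9}:2
  start at 0(o): 8

8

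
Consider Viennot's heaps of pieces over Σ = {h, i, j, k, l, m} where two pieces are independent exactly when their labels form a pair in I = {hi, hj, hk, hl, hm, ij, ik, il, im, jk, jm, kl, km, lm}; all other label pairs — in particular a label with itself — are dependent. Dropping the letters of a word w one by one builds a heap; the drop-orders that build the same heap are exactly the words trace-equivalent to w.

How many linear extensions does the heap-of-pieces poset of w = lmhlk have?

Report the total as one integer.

60

piece 0:l — minimal
piece 1:m — minimal
piece 2:h — minimal
piece 3:l rests on {0:l}
piece 4:k — minimal
minimal pieces: {0:l, 1:m, 2:h, 4:k}
ways to finish when only these pieces remain (= sum over removing one remaining piece with nothing left below it):
  1 left: {1}→1  {2}→1  {3}→1  {4}→1
  2 left: {0,3}→1  {1,2}→2  {1,3}→2  {1,4}→2  {2,3}→2  {2,4}→2  {3,4}→2
  3 left: {0,1,3}→3  {0,2,3}→3  {0,3,4}→3  {1,2,3}→6  {1,2,4}→6  {1,3,4}→6  {2,3,4}→6
  placing 0:l first → 24 extensions
  placing 1:m first → 12 extensions
  placing 2:h first → 12 extensions
  placing 4:k first → 12 extensions
total linear extensions = 60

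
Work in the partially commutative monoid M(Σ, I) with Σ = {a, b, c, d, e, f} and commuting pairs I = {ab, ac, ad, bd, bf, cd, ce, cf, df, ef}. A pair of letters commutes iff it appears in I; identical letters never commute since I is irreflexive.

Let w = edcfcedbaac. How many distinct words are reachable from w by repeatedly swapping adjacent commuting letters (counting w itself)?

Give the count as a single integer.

2995

#0=e has no predecessor
#1=d depends on [0:e]
#2=c has no predecessor
#3=f has no predecessor
#4=c depends on [2:c]
#5=e depends on [1:d]
#6=d depends on [5:e]
#7=b depends on [4:c, 5:e]
#8=a depends on [3:f, 5:e]
#9=a depends on [8:a]
#10=c depends on [7:b]
sources: [0:e, 2:c, 3:f]
N(rest) = Σ N(rest − s) over sources s of rest; N(one piece) = 1:
  size 1 → [6]=1  [9]=1  [10]=1
  size 2 → [6,9]=2  [6,10]=2  [7,10]=1  [8,9]=1  [9,10]=2
  size 3 → [3,8,9]=1  [4,7,10]=1  [6,7,10]=3  [6,8,9]=3  [6,9,10]=6  [7,9,10]=3  [8,9,10]=3
  size 4 → [2,4,7,10]=1  [3,6,8,9]=4  [3,8,9,10]=4  [4,6,7,10]=4  [4,7,9,10]=4  [6,7,9,10]=12  [6,8,9,10]=12  [7,8,9,10]=6
  size 5 → [2,4,6,7,10]=5  [2,4,7,9,10]=5  [3,6,8,9,10]=20  [3,7,8,9,10]=10  [4,6,7,9,10]=20  [4,7,8,9,10]=10  [6,7,8,9,10]=30
  size 6 → [2,4,6,7,9,10]=30  [2,4,7,8,9,10]=15  [3,4,7,8,9,10]=20  [3,6,7,8,9,10]=60  [4,6,7,8,9,10]=60  [5,6,7,8,9,10]=30
  size 7 → [1,5,6,7,8,9,10]=30  [2,3,4,7,8,9,10]=35  [2,4,6,7,8,9,10]=105  [3,4,6,7,8,9,10]=140  [3,5,6,7,8,9,10]=90  [4,5,6,7,8,9,10]=90
  size 8 → [0,1,5,6,7,8,9,10]=30  [1,3,5,6,7,8,9,10]=120  [1,4,5,6,7,8,9,10]=120  [2,3,4,6,7,8,9,10]=280  [2,4,5,6,7,8,9,10]=195  [3,4,5,6,7,8,9,10]=320
  size 9 → [0,1,3,5,6,7,8,9,10]=150  [0,1,4,5,6,7,8,9,10]=150  [1,2,4,5,6,7,8,9,10]=315  [1,3,4,5,6,7,8,9,10]=560  [2,3,4,5,6,7,8,9,10]=795
  first=0(e) contributes 1670
  first=2(c) contributes 860
  first=3(f) contributes 465
|[w]| = 2995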